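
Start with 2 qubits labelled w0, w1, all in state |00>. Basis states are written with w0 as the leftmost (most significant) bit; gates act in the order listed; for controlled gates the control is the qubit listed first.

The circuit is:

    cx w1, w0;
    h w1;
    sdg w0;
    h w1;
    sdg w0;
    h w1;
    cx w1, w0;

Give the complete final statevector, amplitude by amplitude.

The final amplitudes are sqrt(2)/2 on |00>, 0 on |01>, 0 on |10>, sqrt(2)/2 on |11>.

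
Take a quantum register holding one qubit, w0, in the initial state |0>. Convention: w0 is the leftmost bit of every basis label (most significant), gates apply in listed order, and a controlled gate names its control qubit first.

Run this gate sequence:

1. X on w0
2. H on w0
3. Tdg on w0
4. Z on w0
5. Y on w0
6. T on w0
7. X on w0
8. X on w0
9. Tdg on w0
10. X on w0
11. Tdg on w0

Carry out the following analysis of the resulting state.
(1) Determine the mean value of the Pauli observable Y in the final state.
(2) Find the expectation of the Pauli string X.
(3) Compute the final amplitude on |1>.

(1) The observable Y averages to 1.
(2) The expectation value of X is 0.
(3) The amplitude on |1> is -sqrt(2)/2.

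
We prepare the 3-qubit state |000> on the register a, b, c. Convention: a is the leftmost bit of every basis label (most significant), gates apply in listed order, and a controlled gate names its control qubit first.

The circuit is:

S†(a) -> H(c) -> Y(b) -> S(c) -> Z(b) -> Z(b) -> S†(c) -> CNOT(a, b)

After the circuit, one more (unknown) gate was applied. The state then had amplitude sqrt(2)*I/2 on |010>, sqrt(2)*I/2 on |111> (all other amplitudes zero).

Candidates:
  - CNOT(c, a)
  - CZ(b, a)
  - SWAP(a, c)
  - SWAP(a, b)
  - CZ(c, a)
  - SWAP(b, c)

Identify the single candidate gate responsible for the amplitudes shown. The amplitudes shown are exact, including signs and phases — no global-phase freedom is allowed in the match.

The applied gate was CNOT(c, a). Key observation: steps 4-7 multiply out to the identity, so the circuit reduces to the remaining gates.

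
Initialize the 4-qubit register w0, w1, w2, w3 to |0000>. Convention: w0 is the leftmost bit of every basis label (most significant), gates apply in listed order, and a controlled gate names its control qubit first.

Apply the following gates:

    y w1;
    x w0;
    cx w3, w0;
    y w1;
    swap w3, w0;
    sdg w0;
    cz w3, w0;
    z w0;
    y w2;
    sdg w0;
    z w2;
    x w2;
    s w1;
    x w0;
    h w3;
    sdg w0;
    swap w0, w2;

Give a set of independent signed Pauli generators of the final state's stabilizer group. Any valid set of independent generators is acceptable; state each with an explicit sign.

One valid set of independent stabilizer generators is -IIIX, +ZIII, +IZII, -IIZI (any independent generating set of the same group is equally correct).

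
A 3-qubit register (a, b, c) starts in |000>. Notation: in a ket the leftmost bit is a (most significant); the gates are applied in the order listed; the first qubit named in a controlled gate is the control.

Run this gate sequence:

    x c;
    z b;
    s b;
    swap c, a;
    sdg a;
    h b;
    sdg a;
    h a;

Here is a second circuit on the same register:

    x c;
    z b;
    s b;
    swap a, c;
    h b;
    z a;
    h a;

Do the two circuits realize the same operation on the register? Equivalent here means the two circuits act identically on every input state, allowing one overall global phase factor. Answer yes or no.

Yes, they are equivalent — the unitaries differ by at most a global phase.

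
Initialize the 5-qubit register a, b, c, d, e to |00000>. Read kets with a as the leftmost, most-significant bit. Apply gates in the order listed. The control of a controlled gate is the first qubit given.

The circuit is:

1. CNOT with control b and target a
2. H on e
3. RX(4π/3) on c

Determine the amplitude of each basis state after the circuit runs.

The final amplitudes are -sqrt(2)/4 on |00000>, -sqrt(2)/4 on |00001>, -sqrt(6)*I/4 on |00100>, -sqrt(6)*I/4 on |00101>, and 0 on every other basis state.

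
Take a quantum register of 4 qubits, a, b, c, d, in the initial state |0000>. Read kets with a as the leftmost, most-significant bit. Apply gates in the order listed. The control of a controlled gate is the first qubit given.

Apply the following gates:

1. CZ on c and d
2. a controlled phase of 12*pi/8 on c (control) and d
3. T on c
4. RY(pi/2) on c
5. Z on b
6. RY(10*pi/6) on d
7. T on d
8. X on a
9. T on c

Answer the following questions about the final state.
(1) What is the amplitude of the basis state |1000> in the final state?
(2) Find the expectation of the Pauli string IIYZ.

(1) The final state's coefficient on |1000> equals -sqrt(6)/4.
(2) The observable IIYZ averages to sqrt(2)/4.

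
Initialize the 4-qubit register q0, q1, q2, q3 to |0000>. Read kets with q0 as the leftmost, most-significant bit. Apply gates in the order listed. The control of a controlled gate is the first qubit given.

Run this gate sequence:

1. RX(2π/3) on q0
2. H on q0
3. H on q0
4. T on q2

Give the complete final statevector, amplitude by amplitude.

After the circuit, the state carries amplitude 1/2 on |0000>, -sqrt(3)*I/2 on |1000>, and 0 on every other basis state. Key observation: the block from step 2 through step 3 cancels to the identity and can be dropped.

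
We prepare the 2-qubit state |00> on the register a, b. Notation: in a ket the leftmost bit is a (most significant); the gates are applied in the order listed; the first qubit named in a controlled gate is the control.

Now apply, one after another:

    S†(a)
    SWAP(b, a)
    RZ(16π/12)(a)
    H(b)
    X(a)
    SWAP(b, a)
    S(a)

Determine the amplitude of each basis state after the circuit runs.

The final amplitudes are 0 on |00>, -sqrt(2)*exp(I*pi/3)/2 on |01>, 0 on |10>, -sqrt(2)*exp(5*I*pi/6)/2 on |11>.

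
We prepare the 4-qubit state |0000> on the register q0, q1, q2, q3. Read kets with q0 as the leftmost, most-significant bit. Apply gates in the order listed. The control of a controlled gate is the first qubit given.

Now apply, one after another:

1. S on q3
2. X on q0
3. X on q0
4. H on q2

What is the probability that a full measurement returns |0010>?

Outcome |0010> occurs with probability 1/2.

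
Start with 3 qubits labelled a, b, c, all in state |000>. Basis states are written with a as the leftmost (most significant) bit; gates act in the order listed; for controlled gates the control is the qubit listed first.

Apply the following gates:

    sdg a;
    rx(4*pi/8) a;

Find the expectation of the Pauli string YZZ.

The expectation value of YZZ is -1.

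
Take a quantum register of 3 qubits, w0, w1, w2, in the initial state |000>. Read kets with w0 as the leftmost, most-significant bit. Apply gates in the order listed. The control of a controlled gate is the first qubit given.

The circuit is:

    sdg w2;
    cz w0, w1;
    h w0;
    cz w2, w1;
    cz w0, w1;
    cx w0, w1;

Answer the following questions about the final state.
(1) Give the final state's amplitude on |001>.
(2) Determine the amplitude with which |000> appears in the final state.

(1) The final state's coefficient on |001> equals 0.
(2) The amplitude on |000> is sqrt(2)/2.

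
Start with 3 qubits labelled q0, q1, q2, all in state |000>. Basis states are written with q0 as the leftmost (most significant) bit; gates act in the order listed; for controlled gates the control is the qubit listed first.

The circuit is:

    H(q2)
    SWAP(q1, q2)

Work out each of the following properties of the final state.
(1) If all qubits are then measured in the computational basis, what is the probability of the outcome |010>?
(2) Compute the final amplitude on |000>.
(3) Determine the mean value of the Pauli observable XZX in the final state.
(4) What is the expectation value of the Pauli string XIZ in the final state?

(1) Outcome |010> occurs with probability 1/2.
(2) The amplitude on |000> is sqrt(2)/2.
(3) The observable XZX averages to 0.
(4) In the final state, XIZ has expectation 0.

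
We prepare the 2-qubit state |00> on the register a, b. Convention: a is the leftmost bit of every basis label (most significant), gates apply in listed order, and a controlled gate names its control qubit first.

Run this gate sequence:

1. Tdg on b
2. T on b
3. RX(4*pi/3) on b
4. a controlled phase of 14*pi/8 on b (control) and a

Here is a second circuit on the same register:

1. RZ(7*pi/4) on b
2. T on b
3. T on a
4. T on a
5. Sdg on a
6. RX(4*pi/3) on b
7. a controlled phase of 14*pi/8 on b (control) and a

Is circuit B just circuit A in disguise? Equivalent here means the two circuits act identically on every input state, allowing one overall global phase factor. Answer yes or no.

Yes — the two circuits implement the same unitary up to a global phase.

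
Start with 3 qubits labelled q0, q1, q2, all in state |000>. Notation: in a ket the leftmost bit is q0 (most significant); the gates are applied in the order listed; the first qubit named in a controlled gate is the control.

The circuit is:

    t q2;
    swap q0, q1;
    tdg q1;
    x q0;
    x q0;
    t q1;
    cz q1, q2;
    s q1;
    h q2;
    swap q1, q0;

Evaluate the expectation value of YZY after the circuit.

The expectation value of YZY is 0. Key observation: gates 3-6 undo each other exactly, leaving only the rest of the circuit to track.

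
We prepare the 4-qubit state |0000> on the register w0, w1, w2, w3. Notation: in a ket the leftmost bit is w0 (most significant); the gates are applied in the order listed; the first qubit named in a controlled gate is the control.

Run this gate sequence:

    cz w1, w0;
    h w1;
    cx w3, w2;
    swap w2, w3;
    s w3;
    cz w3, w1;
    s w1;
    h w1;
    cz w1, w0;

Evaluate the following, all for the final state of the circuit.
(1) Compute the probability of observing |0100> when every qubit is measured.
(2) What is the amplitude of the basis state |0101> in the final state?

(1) The probability of measuring |0100> is 1/2.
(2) The final state's coefficient on |0101> equals 0.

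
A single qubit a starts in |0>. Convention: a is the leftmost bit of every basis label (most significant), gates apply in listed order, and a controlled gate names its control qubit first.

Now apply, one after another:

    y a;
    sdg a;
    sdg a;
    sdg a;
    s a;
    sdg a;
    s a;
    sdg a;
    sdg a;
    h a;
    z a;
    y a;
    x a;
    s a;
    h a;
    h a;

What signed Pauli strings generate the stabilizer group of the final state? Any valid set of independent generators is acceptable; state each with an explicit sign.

The final state is stabilized by the group generated by -Y; other independent generating sets are equally valid.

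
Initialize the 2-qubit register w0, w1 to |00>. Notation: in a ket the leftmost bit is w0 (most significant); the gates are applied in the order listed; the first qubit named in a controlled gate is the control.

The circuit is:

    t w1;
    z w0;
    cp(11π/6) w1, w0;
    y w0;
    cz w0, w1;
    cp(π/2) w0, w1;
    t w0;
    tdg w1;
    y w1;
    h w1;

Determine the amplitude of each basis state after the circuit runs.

The final amplitudes are 0 on |00>, 0 on |01>, -sqrt(2)*exp(I*pi/4)/2 on |10>, sqrt(2)*exp(I*pi/4)/2 on |11>.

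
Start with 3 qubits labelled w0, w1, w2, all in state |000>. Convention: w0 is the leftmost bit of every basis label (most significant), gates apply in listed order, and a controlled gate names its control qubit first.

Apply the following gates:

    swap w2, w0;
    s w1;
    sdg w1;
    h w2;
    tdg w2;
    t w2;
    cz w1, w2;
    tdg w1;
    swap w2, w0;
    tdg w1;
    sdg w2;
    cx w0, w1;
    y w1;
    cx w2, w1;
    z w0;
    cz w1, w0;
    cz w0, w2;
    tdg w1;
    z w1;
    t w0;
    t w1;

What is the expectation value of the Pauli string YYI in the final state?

In the final state, YYI has expectation -sqrt(2)/2.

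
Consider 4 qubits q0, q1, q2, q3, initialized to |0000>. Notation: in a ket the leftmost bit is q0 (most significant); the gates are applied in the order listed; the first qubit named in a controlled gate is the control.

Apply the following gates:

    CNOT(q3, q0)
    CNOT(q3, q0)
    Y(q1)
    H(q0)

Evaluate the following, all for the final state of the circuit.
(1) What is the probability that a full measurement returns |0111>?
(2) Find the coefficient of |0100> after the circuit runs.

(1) A full measurement returns |0111> with probability 0. Key observation: the block from step 1 through step 2 cancels to the identity and can be dropped.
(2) The final state's coefficient on |0100> equals sqrt(2)*I/2.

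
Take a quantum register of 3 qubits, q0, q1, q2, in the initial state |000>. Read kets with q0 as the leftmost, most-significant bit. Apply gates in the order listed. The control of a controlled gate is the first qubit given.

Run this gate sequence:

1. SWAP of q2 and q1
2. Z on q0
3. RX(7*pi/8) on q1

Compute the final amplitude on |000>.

The final state's coefficient on |000> equals cos(7*pi/16).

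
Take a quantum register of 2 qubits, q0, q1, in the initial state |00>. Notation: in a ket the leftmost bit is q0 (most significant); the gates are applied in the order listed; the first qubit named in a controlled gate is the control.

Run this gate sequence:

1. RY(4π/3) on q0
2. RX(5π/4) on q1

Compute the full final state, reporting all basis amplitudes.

After the circuit, the state carries amplitude sqrt(2 - sqrt(2))/4 on |00>, I*sqrt(sqrt(2) + 2)/4 on |01>, -sqrt(6 - 3*sqrt(2))/4 on |10>, -I*sqrt(3*sqrt(2) + 6)/4 on |11>.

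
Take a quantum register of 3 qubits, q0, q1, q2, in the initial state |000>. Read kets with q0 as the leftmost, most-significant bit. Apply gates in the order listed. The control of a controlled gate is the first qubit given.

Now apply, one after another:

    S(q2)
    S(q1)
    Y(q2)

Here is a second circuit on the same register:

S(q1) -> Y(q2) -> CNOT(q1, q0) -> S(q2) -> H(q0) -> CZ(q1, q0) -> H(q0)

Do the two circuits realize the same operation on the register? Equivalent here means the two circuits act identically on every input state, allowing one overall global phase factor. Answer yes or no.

No — the two circuits implement different unitaries, even allowing a global phase.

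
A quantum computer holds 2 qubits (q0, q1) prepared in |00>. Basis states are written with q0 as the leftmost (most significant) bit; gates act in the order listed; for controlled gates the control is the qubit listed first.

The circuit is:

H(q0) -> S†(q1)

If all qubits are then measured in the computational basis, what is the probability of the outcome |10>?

Outcome |10> occurs with probability 1/2.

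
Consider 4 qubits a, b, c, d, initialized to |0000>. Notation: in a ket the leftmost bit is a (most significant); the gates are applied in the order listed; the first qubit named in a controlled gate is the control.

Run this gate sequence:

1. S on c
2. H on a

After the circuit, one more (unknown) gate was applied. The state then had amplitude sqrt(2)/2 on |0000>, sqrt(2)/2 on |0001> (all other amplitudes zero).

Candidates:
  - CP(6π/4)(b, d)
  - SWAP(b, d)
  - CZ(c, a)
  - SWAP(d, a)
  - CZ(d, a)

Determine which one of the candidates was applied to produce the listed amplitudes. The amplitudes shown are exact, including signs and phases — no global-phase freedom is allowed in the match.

The applied gate was SWAP(d, a).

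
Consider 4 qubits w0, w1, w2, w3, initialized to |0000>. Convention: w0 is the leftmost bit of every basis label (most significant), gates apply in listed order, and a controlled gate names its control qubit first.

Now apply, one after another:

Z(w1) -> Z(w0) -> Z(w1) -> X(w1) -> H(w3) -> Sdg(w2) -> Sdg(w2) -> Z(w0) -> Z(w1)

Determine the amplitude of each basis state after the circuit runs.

After the circuit, the state carries amplitude -sqrt(2)/2 on |0100>, -sqrt(2)/2 on |0101>, and 0 on every other basis state.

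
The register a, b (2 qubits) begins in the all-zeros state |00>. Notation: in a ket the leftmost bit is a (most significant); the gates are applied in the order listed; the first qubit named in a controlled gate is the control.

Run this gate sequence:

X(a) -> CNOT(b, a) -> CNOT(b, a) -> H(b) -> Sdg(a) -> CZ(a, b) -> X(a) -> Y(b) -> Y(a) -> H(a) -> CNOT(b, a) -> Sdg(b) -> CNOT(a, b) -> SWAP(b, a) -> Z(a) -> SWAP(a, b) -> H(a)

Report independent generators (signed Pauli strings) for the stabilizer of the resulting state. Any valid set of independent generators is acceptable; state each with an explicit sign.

One valid set of independent stabilizer generators is +YZ, +ZX (any independent generating set of the same group is equally correct). Key observation: the block from step 2 through step 3 cancels to the identity and can be dropped.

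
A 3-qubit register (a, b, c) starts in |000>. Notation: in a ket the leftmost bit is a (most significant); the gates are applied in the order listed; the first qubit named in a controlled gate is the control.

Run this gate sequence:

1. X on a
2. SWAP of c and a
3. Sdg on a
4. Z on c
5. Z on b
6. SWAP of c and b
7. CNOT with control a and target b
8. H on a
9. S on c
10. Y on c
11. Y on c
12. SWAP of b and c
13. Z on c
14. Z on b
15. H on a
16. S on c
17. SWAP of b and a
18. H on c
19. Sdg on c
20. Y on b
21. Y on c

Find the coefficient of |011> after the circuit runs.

|011> carries amplitude -sqrt(2)*I/2 in the final state.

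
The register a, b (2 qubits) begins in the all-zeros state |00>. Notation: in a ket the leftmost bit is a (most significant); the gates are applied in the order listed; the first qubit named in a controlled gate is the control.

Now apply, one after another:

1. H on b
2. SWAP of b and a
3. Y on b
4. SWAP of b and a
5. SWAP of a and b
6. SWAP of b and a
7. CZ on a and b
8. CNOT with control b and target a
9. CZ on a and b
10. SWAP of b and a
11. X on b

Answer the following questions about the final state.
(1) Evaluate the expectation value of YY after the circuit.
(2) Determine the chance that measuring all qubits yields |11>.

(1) In the final state, YY has expectation 1.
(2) The probability of measuring |11> is 1/2.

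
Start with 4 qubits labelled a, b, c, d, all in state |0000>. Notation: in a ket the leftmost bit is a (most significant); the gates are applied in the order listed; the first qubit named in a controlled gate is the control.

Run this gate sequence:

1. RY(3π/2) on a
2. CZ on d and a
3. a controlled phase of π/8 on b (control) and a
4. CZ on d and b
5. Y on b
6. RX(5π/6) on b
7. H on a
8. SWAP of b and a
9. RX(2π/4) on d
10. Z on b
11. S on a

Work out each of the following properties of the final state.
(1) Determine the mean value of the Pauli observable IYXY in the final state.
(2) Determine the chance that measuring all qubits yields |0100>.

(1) The observable IYXY averages to 0.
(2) Outcome |0100> occurs with probability sqrt(3)/8 + 1/4.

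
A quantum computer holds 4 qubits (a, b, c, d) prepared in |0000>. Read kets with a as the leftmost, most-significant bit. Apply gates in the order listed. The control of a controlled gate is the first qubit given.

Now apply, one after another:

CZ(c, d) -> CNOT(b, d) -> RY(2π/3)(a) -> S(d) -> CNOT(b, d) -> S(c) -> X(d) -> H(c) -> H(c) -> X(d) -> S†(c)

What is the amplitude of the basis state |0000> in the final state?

The final state's coefficient on |0000> equals 1/2. Key observation: gates 6-11 undo each other exactly, leaving only the rest of the circuit to track.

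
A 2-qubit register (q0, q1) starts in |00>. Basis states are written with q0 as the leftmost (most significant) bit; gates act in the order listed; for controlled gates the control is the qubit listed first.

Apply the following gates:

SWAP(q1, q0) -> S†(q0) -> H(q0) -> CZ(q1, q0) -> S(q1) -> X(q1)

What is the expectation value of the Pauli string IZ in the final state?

In the final state, IZ has expectation -1.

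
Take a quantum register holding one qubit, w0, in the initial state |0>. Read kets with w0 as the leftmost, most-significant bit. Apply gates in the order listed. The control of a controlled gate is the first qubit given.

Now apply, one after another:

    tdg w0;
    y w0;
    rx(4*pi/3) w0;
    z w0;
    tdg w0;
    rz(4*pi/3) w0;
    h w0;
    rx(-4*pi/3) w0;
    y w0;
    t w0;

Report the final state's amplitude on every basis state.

The final amplitudes are (-3*sqrt(2) - sqrt(6)*I + (sqrt(2) + sqrt(6)*I)*exp(I*pi/12))*exp(I*pi/3)/8 on |0>, -sqrt(6)*exp(I*pi/6)/8 - sqrt(6)*exp(I*pi/12)/8 + sqrt(2)*exp(2*I*pi/3)/8 + 3*sqrt(2)*exp(7*I*pi/12)/8 on |1>.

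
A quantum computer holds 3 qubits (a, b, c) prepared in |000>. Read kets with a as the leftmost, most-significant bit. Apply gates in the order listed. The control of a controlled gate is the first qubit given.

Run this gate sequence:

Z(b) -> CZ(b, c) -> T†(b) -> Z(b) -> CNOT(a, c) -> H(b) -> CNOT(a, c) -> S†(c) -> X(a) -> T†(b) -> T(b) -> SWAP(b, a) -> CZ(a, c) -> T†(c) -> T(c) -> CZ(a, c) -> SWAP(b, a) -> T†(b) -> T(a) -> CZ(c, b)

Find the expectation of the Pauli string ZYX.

In the final state, ZYX has expectation 0. Key observation: the block from step 11 through step 18 cancels to the identity and can be dropped.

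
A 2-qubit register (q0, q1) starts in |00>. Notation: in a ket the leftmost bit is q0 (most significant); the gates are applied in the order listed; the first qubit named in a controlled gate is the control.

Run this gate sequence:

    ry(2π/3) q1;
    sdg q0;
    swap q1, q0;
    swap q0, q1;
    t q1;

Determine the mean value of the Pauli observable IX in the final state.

The observable IX averages to sqrt(6)/4.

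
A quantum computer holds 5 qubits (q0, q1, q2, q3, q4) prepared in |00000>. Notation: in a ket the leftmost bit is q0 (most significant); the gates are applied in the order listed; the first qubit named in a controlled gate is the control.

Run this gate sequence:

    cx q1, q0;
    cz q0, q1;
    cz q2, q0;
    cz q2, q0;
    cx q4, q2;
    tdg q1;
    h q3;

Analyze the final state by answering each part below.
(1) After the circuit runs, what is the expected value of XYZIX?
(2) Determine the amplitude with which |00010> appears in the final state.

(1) The expectation value of XYZIX is 0. Key observation: steps 3-4 multiply out to the identity, so the circuit reduces to the remaining gates.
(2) The amplitude on |00010> is sqrt(2)/2.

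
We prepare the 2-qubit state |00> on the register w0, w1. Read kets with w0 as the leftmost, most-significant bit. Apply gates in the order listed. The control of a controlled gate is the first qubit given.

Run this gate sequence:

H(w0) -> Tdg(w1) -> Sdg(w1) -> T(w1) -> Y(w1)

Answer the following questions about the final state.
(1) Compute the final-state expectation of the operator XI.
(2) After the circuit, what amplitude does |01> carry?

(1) The expectation value of XI is 1.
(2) The final state's coefficient on |01> equals sqrt(2)*I/2.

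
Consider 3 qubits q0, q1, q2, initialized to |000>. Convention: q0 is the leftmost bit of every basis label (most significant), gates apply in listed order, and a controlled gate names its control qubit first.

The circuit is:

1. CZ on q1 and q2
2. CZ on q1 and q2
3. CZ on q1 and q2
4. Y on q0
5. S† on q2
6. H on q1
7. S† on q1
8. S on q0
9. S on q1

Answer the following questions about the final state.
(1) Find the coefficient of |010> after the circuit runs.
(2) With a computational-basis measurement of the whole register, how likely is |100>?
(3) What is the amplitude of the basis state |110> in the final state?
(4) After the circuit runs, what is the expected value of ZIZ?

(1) The amplitude on |010> is 0. Key observation: steps 2-3 multiply out to the identity, so the circuit reduces to the remaining gates.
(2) A full measurement returns |100> with probability 1/2.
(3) The amplitude on |110> is -sqrt(2)/2.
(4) The observable ZIZ averages to -1.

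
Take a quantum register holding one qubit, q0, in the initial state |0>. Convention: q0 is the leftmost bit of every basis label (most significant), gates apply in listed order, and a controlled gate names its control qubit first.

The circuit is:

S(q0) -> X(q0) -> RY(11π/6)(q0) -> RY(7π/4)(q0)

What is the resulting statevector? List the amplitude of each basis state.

The final amplitudes are -sqrt(2*sqrt(2) + 4)/8 + sqrt(4 - 2*sqrt(2))/8 + sqrt(12 - 6*sqrt(2))/8 + sqrt(6*sqrt(2) + 12)/8 on |0>, -sqrt(12 - 6*sqrt(2))/8 + sqrt(4 - 2*sqrt(2))/8 + sqrt(2*sqrt(2) + 4)/8 + sqrt(6*sqrt(2) + 12)/8 on |1>.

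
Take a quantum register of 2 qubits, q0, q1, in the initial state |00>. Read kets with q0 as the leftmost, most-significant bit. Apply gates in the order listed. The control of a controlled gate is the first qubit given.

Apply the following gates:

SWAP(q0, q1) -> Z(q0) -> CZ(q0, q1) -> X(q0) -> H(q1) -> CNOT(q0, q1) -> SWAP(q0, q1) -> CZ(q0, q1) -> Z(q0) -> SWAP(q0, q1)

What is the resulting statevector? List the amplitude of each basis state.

The resulting statevector has amplitude 0 on |00>, 0 on |01>, sqrt(2)/2 on |10>, sqrt(2)/2 on |11>.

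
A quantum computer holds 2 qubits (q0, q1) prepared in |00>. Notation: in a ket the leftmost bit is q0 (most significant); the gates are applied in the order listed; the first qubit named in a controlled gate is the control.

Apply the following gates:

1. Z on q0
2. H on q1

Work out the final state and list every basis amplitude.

The final amplitudes are sqrt(2)/2 on |00>, sqrt(2)/2 on |01>, 0 on |10>, 0 on |11>.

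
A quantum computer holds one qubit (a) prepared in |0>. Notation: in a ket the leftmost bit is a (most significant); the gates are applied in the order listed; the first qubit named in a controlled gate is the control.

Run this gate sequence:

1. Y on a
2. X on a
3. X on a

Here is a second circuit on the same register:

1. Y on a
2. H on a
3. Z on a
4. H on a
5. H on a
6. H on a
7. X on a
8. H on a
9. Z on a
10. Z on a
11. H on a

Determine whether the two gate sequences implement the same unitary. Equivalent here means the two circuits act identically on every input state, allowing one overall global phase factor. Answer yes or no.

Yes — the two circuits implement the same unitary up to a global phase.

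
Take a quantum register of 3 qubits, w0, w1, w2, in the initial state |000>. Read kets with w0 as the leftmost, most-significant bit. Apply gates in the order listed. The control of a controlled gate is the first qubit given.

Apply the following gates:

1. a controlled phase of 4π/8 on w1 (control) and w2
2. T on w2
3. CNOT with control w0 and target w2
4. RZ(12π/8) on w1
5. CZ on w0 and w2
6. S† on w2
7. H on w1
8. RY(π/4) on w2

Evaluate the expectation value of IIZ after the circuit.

The observable IIZ averages to sqrt(2)/2.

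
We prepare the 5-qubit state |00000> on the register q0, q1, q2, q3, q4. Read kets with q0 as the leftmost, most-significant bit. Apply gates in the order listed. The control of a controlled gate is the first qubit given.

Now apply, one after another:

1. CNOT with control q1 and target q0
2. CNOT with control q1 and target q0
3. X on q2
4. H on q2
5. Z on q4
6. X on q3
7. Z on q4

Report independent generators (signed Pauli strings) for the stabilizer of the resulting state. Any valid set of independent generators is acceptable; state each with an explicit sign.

The final state is stabilized by the group generated by -IIXII, +ZIIII, +IZIII, -IIIZI, +IIIIZ; other independent generating sets are equally valid. Key observation: steps 1-2 multiply out to the identity, so the circuit reduces to the remaining gates.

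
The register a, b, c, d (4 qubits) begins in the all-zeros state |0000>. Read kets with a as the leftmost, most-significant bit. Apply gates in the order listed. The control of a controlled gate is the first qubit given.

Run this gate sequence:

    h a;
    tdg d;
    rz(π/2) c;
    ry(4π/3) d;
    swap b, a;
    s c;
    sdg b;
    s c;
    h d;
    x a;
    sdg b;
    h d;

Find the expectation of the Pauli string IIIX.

The observable IIIX averages to -sqrt(3)/2.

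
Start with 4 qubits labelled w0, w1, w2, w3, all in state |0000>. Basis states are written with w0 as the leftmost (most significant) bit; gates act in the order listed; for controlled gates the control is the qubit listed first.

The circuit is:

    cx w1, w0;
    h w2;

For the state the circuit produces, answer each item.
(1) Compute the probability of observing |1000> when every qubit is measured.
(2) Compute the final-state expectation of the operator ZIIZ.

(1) Outcome |1000> occurs with probability 0.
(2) The observable ZIIZ averages to 1.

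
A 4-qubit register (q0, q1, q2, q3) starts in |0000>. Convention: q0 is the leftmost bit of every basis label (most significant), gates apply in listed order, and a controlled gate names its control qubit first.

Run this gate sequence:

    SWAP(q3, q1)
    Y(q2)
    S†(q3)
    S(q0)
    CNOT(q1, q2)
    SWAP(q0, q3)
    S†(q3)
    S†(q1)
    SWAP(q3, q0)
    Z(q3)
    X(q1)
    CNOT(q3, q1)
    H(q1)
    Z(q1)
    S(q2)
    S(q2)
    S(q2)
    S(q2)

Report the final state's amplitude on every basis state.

The final amplitudes are sqrt(2)*I/2 on |0010>, sqrt(2)*I/2 on |0110>, and 0 on every other basis state.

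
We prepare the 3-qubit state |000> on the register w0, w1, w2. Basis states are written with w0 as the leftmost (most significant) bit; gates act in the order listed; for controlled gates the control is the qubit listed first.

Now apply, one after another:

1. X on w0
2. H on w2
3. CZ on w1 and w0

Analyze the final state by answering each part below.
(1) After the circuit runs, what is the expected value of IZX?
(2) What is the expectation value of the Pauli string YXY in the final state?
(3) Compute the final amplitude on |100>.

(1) In the final state, IZX has expectation 1.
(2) In the final state, YXY has expectation 0.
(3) The final state's coefficient on |100> equals sqrt(2)/2.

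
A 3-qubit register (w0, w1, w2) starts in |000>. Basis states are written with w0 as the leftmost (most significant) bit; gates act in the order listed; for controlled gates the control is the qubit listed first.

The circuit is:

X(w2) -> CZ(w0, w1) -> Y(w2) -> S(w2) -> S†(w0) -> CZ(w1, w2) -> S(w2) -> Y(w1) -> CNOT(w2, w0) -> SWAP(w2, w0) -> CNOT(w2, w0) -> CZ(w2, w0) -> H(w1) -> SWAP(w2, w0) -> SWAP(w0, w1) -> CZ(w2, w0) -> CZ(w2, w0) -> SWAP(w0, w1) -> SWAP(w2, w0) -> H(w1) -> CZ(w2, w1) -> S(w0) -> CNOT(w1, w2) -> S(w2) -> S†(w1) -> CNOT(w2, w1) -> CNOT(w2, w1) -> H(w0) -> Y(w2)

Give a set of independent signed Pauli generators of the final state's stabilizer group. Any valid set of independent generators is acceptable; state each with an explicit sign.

The stabilizer group can be generated by +XII, -IZI, +IIZ, among other valid generating sets.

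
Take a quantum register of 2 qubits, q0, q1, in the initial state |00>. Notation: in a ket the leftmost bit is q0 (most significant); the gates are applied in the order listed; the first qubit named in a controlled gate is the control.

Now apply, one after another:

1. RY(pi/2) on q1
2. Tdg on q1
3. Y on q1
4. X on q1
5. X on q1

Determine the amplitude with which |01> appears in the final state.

|01> carries amplitude sqrt(2)*I/2 in the final state. Key observation: steps 4-5 multiply out to the identity, so the circuit reduces to the remaining gates.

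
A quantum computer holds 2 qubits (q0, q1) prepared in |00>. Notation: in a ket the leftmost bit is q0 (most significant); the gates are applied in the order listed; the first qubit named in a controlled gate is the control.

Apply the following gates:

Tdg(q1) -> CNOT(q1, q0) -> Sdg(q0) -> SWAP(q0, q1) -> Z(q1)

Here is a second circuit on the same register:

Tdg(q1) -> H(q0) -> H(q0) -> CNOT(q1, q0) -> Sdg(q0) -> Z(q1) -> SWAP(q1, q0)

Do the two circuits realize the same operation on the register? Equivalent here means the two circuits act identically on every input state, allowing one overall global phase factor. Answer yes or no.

No, they are not equivalent — no single phase factor reconciles the two unitaries.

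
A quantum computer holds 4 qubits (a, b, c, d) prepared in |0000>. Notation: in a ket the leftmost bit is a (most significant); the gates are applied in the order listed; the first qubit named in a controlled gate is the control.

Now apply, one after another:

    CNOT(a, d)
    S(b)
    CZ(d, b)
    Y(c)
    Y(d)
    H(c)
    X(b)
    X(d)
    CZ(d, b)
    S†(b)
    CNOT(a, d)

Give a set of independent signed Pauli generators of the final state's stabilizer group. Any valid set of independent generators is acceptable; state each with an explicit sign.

One valid set of independent stabilizer generators is -IIXI, +ZIII, -IZII, +IIIZ (any independent generating set of the same group is equally correct).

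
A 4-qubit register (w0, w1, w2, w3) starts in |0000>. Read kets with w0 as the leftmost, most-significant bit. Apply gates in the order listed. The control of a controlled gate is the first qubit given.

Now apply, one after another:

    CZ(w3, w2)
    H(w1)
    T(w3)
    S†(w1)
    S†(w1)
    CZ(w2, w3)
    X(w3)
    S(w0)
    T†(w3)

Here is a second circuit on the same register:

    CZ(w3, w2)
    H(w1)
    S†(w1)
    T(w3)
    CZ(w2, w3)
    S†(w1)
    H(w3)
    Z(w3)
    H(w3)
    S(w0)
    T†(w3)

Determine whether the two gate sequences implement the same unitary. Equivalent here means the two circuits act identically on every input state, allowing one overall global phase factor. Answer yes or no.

Yes — the two circuits implement the same unitary up to a global phase.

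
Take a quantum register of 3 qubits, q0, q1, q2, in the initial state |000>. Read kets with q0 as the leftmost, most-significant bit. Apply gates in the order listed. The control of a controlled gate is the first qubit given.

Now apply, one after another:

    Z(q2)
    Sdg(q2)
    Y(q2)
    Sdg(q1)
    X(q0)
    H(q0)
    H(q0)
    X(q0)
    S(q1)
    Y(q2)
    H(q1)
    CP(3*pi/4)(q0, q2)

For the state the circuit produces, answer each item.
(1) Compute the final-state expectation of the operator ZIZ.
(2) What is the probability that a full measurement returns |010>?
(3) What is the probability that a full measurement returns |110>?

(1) In the final state, ZIZ has expectation 1. Key observation: the block from step 3 through step 10 cancels to the identity and can be dropped.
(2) A full measurement returns |010> with probability 1/2.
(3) Outcome |110> occurs with probability 0.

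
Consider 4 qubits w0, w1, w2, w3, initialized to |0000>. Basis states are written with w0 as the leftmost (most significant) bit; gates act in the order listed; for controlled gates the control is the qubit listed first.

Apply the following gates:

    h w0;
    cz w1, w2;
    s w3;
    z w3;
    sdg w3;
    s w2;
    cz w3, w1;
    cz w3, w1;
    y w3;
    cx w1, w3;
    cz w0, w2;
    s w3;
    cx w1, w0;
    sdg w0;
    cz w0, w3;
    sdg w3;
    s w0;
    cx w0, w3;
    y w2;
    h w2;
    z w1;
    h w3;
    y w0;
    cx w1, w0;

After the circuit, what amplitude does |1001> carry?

The final state's coefficient on |1001> equals sqrt(2)*I/4. Key observation: steps 7-8 multiply out to the identity, so the circuit reduces to the remaining gates.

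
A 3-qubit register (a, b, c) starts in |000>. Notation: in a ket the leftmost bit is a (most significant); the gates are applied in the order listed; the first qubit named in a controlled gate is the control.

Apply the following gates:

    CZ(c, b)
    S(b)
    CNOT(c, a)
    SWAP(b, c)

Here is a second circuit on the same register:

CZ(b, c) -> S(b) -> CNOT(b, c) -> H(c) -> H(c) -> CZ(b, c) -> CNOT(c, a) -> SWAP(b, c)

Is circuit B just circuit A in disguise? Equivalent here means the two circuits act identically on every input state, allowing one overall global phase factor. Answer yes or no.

No: there is an input state on which the two circuits produce genuinely different outputs (not merely differing by a phase).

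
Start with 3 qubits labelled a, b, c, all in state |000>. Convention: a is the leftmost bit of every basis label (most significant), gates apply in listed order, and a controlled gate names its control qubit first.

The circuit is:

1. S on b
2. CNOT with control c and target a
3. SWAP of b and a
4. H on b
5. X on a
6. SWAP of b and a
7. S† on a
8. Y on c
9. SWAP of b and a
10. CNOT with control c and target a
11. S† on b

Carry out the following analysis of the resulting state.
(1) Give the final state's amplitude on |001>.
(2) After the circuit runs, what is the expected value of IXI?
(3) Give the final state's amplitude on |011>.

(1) The final state's coefficient on |001> equals sqrt(2)*I/2.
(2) The expectation value of IXI is -1.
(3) The amplitude on |011> is -sqrt(2)*I/2.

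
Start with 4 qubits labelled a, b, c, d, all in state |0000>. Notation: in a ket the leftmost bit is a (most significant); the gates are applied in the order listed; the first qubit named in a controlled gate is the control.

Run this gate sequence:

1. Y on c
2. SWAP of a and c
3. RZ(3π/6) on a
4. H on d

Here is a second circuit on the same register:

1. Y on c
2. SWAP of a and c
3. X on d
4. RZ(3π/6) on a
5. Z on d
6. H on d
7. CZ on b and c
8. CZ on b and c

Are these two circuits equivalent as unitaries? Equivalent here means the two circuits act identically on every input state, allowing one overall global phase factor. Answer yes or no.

No: there is an input state on which the two circuits produce genuinely different outputs (not merely differing by a phase).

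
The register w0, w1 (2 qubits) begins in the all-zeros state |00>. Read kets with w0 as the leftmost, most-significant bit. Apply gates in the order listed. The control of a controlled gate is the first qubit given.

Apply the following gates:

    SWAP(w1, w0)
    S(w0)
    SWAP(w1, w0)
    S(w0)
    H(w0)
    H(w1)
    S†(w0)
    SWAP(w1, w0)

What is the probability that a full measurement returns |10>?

The probability of measuring |10> is 1/4.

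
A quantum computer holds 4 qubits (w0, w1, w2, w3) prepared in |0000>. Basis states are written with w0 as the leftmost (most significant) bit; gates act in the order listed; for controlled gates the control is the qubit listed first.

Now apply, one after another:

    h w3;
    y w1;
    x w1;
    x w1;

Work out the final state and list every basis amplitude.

After the circuit, the state carries amplitude sqrt(2)*I/2 on |0100>, sqrt(2)*I/2 on |0101>, and 0 on every other basis state. Key observation: steps 3-4 multiply out to the identity, so the circuit reduces to the remaining gates.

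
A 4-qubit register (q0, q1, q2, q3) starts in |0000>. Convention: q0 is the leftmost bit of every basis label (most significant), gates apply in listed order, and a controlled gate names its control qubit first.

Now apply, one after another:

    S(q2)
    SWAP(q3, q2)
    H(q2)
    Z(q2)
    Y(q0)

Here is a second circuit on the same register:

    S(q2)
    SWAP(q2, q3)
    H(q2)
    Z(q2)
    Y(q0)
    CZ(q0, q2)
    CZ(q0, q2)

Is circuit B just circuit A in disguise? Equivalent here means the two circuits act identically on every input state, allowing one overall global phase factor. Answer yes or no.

Yes: on every input state the two circuits agree up to one overall phase factor.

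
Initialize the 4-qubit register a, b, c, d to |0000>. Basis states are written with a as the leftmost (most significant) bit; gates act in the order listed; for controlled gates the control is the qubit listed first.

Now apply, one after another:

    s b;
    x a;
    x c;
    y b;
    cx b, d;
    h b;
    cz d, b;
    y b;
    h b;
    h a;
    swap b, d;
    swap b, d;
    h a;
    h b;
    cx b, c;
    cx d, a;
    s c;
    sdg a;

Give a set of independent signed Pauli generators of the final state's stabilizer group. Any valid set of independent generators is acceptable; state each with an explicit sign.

The final state is stabilized by the group generated by -IXYI, +ZIII, -IZZI, -IIIZ; other independent generating sets are equally valid. Key observation: the block from step 9 through step 14 cancels to the identity and can be dropped.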